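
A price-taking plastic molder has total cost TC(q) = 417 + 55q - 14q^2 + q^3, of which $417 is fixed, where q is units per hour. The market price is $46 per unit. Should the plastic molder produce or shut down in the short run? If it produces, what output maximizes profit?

From TC, MC = TC'(q) = 55 - 28q + 3q^2 and AVC = VC/q = 55 - 14q + q^2.
AVC hits its minimum where MC = AVC, at q = 7, giving min AVC = 55 - 14·7 + 7^2 = $6.
P = $46 exceeds min AVC = $6, so the firm stays open.
Set P = MC: 46 = 55 - 28q + 3q^2 → 9 - 28q + 3q^2 = 0. The roots are q = 1/3 and q = 9; the profit-maximizing output is on the rising part of MC, so q* = 9.
Check: AVC at q = 9 is $10 ≤ P, so revenue covers variable cost.
Profit = P·q − TC = 46·9 − 507 = -$93, a loss, but smaller than the $417 fixed cost the firm would lose by shutting down.

Produce at q = 9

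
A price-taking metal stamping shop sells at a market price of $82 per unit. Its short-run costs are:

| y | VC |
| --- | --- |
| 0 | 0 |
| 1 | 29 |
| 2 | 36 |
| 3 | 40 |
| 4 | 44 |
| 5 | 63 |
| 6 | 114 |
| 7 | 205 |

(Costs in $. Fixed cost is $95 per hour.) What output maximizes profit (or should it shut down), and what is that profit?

Tabulate TR − TC: y=0: -95; y=1: -42; y=2: 33; y=3: 111; y=4: 189; y=5: 252; y=6: 283; y=7: 274.
Profit is maximized at y = 6. AVC there is 114/6 = $19 ≤ P, so producing beats shutting down (which would give -$95).

y = 6; profit = $283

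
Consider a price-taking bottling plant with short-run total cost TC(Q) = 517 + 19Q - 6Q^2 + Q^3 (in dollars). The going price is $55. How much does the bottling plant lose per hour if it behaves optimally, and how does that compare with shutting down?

Profit = -$301 at Q = 6

AVC = 19 - 6Q + Q^2 has its minimum $10 at Q = 3; price $55 clears that bar, so the firm operates.
With MC = 19 - 12Q + 3Q^2, P = MC on the upward-sloping part at Q* = 6.
TR = 55·6 = 330. TC = 517 + 114 = 631. Profit = 330 − 631 = -$301.
That loss of $301 beats the $517 the firm would lose by shutting down; producing recovers $216 of fixed cost.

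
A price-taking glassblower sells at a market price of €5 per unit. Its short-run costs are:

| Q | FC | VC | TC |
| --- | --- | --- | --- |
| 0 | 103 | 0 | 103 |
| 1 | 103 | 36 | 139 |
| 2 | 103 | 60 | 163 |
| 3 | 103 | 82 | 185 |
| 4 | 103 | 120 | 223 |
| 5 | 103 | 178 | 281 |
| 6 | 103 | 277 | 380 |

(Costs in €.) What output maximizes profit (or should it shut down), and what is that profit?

Tabulate TR − TC: Q=0: -103; Q=1: -134; Q=2: -153; Q=3: -170; Q=4: -203; Q=5: -256; Q=6: -350.
Profit is highest at Q = 0. Equivalently, the lowest AVC in the table is 82/3 ≈ €27.33 at Q = 3, and P = €5 falls below it — price never covers variable cost, so the firm shuts down and loses only its fixed cost.

Q = 0 (shut down); profit = -€103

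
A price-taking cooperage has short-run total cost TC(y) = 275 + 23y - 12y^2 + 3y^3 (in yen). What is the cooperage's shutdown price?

¥11 per unit

The firm shuts down when price falls below the minimum of average variable cost. AVC = VC/y = 23 - 12y + 3y^2.
At the minimum of AVC, MC = AVC. MC = 23 - 24y + 9y^2; setting MC = AVC gives 6y^2 - 12y = 0, so y = 2. min AVC = 11.
The firm shuts down for any P below ¥11.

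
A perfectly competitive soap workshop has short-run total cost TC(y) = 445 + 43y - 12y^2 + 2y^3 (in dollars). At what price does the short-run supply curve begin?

The shutdown price is the minimum of AVC. VC = 43y - 12y^2 + 2y^3, so AVC = 43 - 12y + 2y^2.
dAVC/dy = -12 + 4y = 0 gives y = 3. min AVC = 43 - 12·3 + 2·3^2 = 25.
The firm shuts down for any P below $25.

$25 per unit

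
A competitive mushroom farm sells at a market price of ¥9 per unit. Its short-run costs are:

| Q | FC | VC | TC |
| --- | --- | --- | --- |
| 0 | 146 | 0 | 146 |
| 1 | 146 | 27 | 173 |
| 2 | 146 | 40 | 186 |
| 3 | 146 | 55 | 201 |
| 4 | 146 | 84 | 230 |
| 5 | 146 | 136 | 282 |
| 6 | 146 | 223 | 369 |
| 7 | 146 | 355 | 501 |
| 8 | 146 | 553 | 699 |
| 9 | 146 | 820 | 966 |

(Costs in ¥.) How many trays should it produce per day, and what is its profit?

Q = 0 (shut down); profit = -¥146

Profit at each row (π = 9Q − TC): Q=0: -146; Q=1: -164; Q=2: -168; Q=3: -174; Q=4: -194; Q=5: -237; Q=6: -315; Q=7: -438; Q=8: -627; Q=9: -885.
Profit is highest at Q = 0. Equivalently, the lowest AVC in the table is 55/3 ≈ ¥18.33 at Q = 3, and P = ¥9 falls below it — price never covers variable cost, so the firm shuts down and loses only its fixed cost.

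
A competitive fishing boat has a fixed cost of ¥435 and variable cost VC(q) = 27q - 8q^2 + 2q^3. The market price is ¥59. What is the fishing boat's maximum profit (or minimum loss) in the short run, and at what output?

Profit = -¥307 at q = 4

AVC = 27 - 8q + 2q^2; min AVC = ¥19 at q = 2. Since P = ¥59 ≥ min AVC, the firm produces.
MC = 27 - 16q + 6q^2. Setting P = MC and taking the root on the rising branch gives q* = 4.
TR = 59·4 = 236. TC = 435 + 108 = 543. Profit = 236 − 543 = -¥307.
That loss of ¥307 beats the ¥435 the firm would lose by shutting down; producing recovers ¥128 of fixed cost.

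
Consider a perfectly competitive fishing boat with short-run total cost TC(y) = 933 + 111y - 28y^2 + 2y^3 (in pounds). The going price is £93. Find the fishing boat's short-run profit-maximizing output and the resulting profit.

AVC = 111 - 28y + 2y^2; min AVC = £13 at y = 7. Since P = £93 ≥ min AVC, the firm produces.
With MC = 111 - 56y + 6y^2, P = MC on the upward-sloping part at y* = 9.
TR = 93·9 = 837. TC = 933 + 189 = 1122. Profit = 837 − 1122 = -£285.
Shutting down would mean losing the fixed cost of £933, so operating at a loss of £285 is better by £648.

Profit = -£285 at y = 9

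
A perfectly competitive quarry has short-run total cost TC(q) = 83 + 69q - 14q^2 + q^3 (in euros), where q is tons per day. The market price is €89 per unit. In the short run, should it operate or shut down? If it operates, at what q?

Produce at q = 10

Strip out fixed cost: VC = 69q - 14q^2 + q^3. Then AVC = 69 - 14q + q^2 and MC = 69 - 28q + 3q^2.
AVC is minimized where dAVC/dq = -14 + 2q = 0, at q = 7; min AVC = 69 - 14·7 + 7^2 = €20.
Since P = €89 ≥ min AVC = €20, price covers variable cost and the firm should produce.
Solving P = MC: -20 - 28q + 3q^2 = 0 ⇒ q = -2/3 or 10. On the upward-sloping branch, q* = 10.
Check: AVC at q = 10 is €29 ≤ P, so revenue covers variable cost.
Profit = P·q − TC = 89·10 − 373 = €517.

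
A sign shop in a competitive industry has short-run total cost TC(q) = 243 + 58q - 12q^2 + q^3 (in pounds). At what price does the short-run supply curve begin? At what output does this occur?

£22 per unit, at q = 6

Short-run supply begins at min AVC. From VC = 58q - 12q^2 + q^3, AVC = 58 - 12q + q^2.
dAVC/dq = -12 + 2q = 0 gives q = 6. min AVC = 58 - 12·6 + 6^2 = 22.
The firm shuts down for any P below £22.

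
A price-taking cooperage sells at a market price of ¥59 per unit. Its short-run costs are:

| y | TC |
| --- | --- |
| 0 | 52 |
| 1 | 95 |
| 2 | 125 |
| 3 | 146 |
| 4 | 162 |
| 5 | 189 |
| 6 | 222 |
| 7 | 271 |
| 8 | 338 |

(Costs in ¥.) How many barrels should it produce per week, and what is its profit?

Compute π = P·y − TC at each output: y=0: -52; y=1: -36; y=2: -7; y=3: 31; y=4: 74; y=5: 106; y=6: 132; y=7: 142; y=8: 134.
Profit is maximized at y = 7. AVC there is 219/7 = ¥31.29 ≤ P, so producing beats shutting down (which would give -¥52).

y = 7; profit = ¥142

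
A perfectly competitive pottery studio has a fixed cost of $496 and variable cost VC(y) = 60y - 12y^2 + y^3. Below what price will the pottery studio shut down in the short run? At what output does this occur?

$24 per unit, at y = 6

Short-run supply begins at min AVC. From VC = 60y - 12y^2 + y^3, AVC = 60 - 12y + y^2.
dAVC/dy = -12 + 2y = 0 gives y = 6. min AVC = 60 - 12·6 + 6^2 = 24.
For P < $24 the firm produces nothing.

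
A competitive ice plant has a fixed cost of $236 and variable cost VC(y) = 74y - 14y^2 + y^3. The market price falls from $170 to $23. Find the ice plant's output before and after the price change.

MC = 74 - 28y + 3y^2; the shutdown threshold is min AVC = $25 (at y = 7).
With P = $170 above the shutdown price, P = MC gives y = 12.
At P = $23 < min AVC = $25, price no longer covers variable cost at any output, so the firm shuts down: y = 0.

Output falls from 12 to 0 (the firm shuts down)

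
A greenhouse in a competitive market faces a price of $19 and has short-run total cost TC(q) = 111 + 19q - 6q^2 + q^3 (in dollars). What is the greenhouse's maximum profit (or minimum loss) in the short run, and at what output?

Profit = -$79 at q = 4

AVC = 19 - 6q + q^2; min AVC = $10 at q = 3. Since P = $19 ≥ min AVC, the firm produces.
With MC = 19 - 12q + 3q^2, P = MC on the upward-sloping part at q* = 4.
TR = 19·4 = 76. TC = 111 + 44 = 155. Profit = 76 − 155 = -$79.
Shutting down would mean losing the fixed cost of $111, so operating at a loss of $79 is better by $32.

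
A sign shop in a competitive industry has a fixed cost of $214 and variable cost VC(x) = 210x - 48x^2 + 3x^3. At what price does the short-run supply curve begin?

$18 per unit

The firm shuts down when price falls below the minimum of average variable cost. AVC = VC/x = 210 - 48x + 3x^2.
dAVC/dx = -48 + 6x = 0 gives x = 8. min AVC = 210 - 48·8 + 3·8^2 = 18.
So the shutdown price is $18.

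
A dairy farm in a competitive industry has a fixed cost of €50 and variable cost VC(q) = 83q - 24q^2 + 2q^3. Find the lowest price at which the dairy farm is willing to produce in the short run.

The shutdown price is the minimum of AVC. VC = 83q - 24q^2 + 2q^3, so AVC = 83 - 24q + 2q^2.
dAVC/dq = -24 + 4q = 0 gives q = 6. min AVC = 83 - 24·6 + 2·6^2 = 11.
So the shutdown price is €11.

€11 per unit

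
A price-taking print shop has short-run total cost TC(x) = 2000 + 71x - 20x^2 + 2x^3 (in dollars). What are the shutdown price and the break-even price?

AVC = 71 - 20x + 2x^2; minimized at x = 5, giving min AVC = $21. That is the shutdown price.
ATC = 2000/x + 71 - 20x + 2x^2. Setting dATC/dx = −2000/x^2 − 20 + 4x = 0 gives x = 10 (since 4·10^3 − 20·10^2 = 2000).
min ATC = 2000/10 + 71 − 20·10 + 2·10^2 = $271. That is the break-even price.
For $21 ≤ P < $271 the firm produces at a loss; below $21 it shuts down.

Shutdown price = $21; break-even price = $271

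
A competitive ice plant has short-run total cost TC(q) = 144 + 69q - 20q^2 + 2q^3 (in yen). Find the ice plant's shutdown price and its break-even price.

Shutdown price = min AVC. AVC = 69 - 20q + 2q^2, with vertex at q = 5 and minimum ¥19.
ATC = 144/q + 69 - 20q + 2q^2. Setting dATC/dq = −144/q^2 − 20 + 4q = 0 gives q = 6 (since 4·6^3 − 20·6^2 = 144).
min ATC = 144/6 + 69 − 20·6 + 2·6^2 = ¥45. That is the break-even price.
For ¥19 ≤ P < ¥45 the firm produces at a loss; below ¥19 it shuts down.

Shutdown price = ¥19; break-even price = ¥45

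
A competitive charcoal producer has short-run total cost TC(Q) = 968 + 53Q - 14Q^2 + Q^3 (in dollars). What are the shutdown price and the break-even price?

Shutdown price = min AVC. AVC = 53 - 14Q + Q^2, with vertex at Q = 7 and minimum $4.
ATC = 968/Q + 53 - 14Q + Q^2. Setting dATC/dQ = −968/Q^2 − 14 + 2Q = 0 gives Q = 11 (since 2·11^3 − 14·11^2 = 968).
min ATC = 968/11 + 53 − 14·11 + 11^2 = $108. That is the break-even price.
Between these two prices the firm operates at a loss; above $108 it earns a profit.

Shutdown price = $4; break-even price = $108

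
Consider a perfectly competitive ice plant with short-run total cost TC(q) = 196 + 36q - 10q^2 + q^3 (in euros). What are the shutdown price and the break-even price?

Shutdown price = €11; break-even price = €43

Shutdown price = min AVC. AVC = 36 - 10q + q^2, with vertex at q = 5 and minimum €11.
ATC = 196/q + 36 - 10q + q^2. Setting dATC/dq = −196/q^2 − 10 + 2q = 0 gives q = 7 (since 2·7^3 − 10·7^2 = 196).
min ATC = 196/7 + 36 − 10·7 + 7^2 = €43. That is the break-even price.
Between these two prices the firm operates at a loss; above €43 it earns a profit.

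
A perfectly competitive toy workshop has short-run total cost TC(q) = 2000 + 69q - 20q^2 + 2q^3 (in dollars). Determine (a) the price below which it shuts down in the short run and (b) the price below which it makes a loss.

AVC = 69 - 20q + 2q^2; minimized at q = 5, giving min AVC = $19. That is the shutdown price.
ATC = 2000/q + 69 - 20q + 2q^2. Setting dATC/dq = −2000/q^2 − 20 + 4q = 0 gives q = 10 (since 4·10^3 − 20·10^2 = 2000).
min ATC = 2000/10 + 69 − 20·10 + 2·10^2 = $269. That is the break-even price.
Between these two prices the firm operates at a loss; above $269 it earns a profit.

Shutdown price = $19; break-even price = $269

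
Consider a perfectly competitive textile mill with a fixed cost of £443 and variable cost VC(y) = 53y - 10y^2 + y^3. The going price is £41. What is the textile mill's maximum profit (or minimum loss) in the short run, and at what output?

AVC = 53 - 10y + y^2 has its minimum £28 at y = 5; price £41 clears that bar, so the firm operates.
MC = 53 - 20y + 3y^2. Setting P = MC and taking the root on the rising branch gives y* = 6.
TR = 41·6 = 246. TC = 443 + 174 = 617. Profit = 246 − 617 = -£371.
By producing, the firm covers all variable cost plus £72 of fixed cost; shutting down would lose the full £443.

Profit = -£371 at y = 6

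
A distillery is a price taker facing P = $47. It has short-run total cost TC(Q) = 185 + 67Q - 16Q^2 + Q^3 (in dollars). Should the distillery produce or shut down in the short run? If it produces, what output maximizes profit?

Variable cost is VC = 67Q - 16Q^2 + Q^3, so AVC = VC/Q = 67 - 16Q + Q^2 and MC = dTC/dQ = 67 - 32Q + 3Q^2.
The AVC parabola has its vertex at Q = 16/2 = 8, where AVC = 67 - 16·8 + 8^2 = $3.
P = $47 exceeds min AVC = $3, so the firm stays open.
P = MC gives 20 - 32Q + 3Q^2 = 0, with roots 2/3 and 10. Take the larger (rising MC): Q* = 10.
Check: AVC at Q = 10 is $7 ≤ P, so revenue covers variable cost.
Profit = P·Q − TC = 47·10 − 255 = $215.

Produce at Q = 10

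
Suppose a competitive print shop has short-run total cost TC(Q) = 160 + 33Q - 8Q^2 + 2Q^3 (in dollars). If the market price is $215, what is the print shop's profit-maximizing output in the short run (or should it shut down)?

Produce at Q = 7

Strip out fixed cost: VC = 33Q - 8Q^2 + 2Q^3. Then AVC = 33 - 8Q + 2Q^2 and MC = 33 - 16Q + 6Q^2.
AVC is minimized where dAVC/dQ = -8 + 4Q = 0, at Q = 2; min AVC = 33 - 8·2 + 2·2^2 = $25.
P = $215 exceeds min AVC = $25, so the firm stays open.
Solving P = MC: -182 - 16Q + 6Q^2 = 0 ⇒ Q = -13/3 or 7. On the upward-sloping branch, Q* = 7.
Check: AVC at Q = 7 is $75 ≤ P, so revenue covers variable cost.
Profit = P·Q − TC = 215·7 − 685 = $820.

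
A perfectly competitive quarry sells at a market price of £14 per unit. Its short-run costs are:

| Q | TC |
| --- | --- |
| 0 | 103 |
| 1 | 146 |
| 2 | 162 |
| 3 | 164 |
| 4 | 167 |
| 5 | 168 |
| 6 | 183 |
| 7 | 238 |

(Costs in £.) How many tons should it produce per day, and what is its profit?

Q = 5; profit = -£98

Compute π = P·Q − TC at each output: Q=0: -103; Q=1: -132; Q=2: -134; Q=3: -122; Q=4: -111; Q=5: -98; Q=6: -99; Q=7: -140.
Profit is maximized at Q = 5. AVC there is 65/5 = £13 ≤ P, so producing beats shutting down (which would give -£103).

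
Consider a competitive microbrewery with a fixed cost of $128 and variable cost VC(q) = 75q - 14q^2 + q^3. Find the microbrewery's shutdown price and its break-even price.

Shutdown price = $26; break-even price = $43

Shutdown price = min AVC. AVC = 75 - 14q + q^2, with vertex at q = 7 and minimum $26.
ATC = 128/q + 75 - 14q + q^2. Setting dATC/dq = −128/q^2 − 14 + 2q = 0 gives q = 8 (since 2·8^3 − 14·8^2 = 128).
min ATC = 128/8 + 75 − 14·8 + 8^2 = $43. That is the break-even price.
Between these two prices the firm operates at a loss; above $43 it earns a profit.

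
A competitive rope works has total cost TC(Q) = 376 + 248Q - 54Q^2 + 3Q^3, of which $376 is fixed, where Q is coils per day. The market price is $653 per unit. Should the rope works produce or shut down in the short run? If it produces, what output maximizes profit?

Produce at Q = 15

From TC, MC = TC'(Q) = 248 - 108Q + 9Q^2 and AVC = VC/Q = 248 - 54Q + 3Q^2.
The AVC parabola has its vertex at Q = 54/6 = 9, where AVC = 248 - 54·9 + 3·9^2 = $5.
Since P = $653 ≥ min AVC = $5, price covers variable cost and the firm should produce.
Set P = MC: 653 = 248 - 108Q + 9Q^2 → -405 - 108Q + 9Q^2 = 0. The roots are Q = -3 and Q = 15; the profit-maximizing output is on the rising part of MC, so Q* = 15.
Check: AVC at Q = 15 is $113 ≤ P, so revenue covers variable cost.
Profit = P·Q − TC = 653·15 − 2071 = $7724.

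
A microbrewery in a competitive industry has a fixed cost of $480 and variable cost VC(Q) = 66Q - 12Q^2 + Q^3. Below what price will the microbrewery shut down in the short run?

The shutdown price is the minimum of AVC. VC = 66Q - 12Q^2 + Q^3, so AVC = 66 - 12Q + Q^2.
At the minimum of AVC, MC = AVC. MC = 66 - 24Q + 3Q^2; setting MC = AVC gives 2Q^2 - 12Q = 0, so Q = 6. min AVC = 30.
For P < $30 the firm produces nothing.

$30 per unit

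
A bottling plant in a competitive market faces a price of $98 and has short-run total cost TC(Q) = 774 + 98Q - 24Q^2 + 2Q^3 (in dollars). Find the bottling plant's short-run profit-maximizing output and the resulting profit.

Profit = -$262 at Q = 8

AVC = 98 - 24Q + 2Q^2; min AVC = $26 at Q = 6. Since P = $98 ≥ min AVC, the firm produces.
With MC = 98 - 48Q + 6Q^2, P = MC on the upward-sloping part at Q* = 8.
TR = 98·8 = 784. TC = 774 + 272 = 1046. Profit = 784 − 1046 = -$262.
By producing, the firm covers all variable cost plus $512 of fixed cost; shutting down would lose the full $774.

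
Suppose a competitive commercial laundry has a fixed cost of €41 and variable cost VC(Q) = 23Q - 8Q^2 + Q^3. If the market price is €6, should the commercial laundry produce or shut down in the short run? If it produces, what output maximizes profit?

Strip out fixed cost: VC = 23Q - 8Q^2 + Q^3. Then AVC = 23 - 8Q + Q^2 and MC = 23 - 16Q + 3Q^2.
AVC is minimized where dAVC/dQ = -8 + 2Q = 0, at Q = 4; min AVC = 23 - 8·4 + 4^2 = €7.
With P < min AVC (€6 < €7), every unit sold adds to the loss.
Best response: produce nothing and absorb the €41 fixed cost.

Shut down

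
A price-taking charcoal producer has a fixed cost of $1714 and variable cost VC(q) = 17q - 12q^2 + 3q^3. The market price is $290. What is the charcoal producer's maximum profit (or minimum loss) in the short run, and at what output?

Profit = -$244 at q = 7

AVC = 17 - 12q + 3q^2; min AVC = $5 at q = 2. Since P = $290 ≥ min AVC, the firm produces.
With MC = 17 - 24q + 9q^2, P = MC on the upward-sloping part at q* = 7.
TR = 290·7 = 2030. TC = 1714 + 560 = 2274. Profit = 2030 − 2274 = -$244.
That loss of $244 beats the $1714 the firm would lose by shutting down; producing recovers $1470 of fixed cost.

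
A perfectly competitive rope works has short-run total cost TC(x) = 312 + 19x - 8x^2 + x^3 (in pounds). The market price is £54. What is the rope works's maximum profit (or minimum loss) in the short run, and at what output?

AVC = 19 - 8x + x^2; min AVC = £3 at x = 4. Since P = £54 ≥ min AVC, the firm produces.
With MC = 19 - 16x + 3x^2, P = MC on the upward-sloping part at x* = 7.
TR = 54·7 = 378. TC = 312 + 84 = 396. Profit = 378 − 396 = -£18.
Shutting down would mean losing the fixed cost of £312, so operating at a loss of £18 is better by £294.

Profit = -£18 at x = 7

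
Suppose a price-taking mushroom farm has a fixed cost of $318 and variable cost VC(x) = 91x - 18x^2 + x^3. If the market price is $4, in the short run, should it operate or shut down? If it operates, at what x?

Shut down

From TC, MC = TC'(x) = 91 - 36x + 3x^2 and AVC = VC/x = 91 - 18x + x^2.
The AVC parabola has its vertex at x = 18/2 = 9, where AVC = 91 - 18·9 + 9^2 = $10.
Since P = $4 < min AVC = $10, price fails to cover variable cost at any output.
Best response: produce nothing and absorb the $318 fixed cost.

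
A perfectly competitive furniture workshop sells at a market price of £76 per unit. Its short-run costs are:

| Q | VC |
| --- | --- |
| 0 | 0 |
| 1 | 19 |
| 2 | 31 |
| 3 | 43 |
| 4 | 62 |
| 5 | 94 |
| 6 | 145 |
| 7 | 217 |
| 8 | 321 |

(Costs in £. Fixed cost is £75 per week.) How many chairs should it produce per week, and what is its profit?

Q = 7; profit = £240

Profit at each row (π = 76Q − TC): Q=0: -75; Q=1: -18; Q=2: 46; Q=3: 110; Q=4: 167; Q=5: 211; Q=6: 236; Q=7: 240; Q=8: 212.
Profit is maximized at Q = 7. AVC there is 217/7 = £31 ≤ P, so producing beats shutting down (which would give -£75).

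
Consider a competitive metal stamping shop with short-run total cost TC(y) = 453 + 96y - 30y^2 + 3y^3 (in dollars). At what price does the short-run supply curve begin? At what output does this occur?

The shutdown price is the minimum of AVC. VC = 96y - 30y^2 + 3y^3, so AVC = 96 - 30y + 3y^2.
dAVC/dy = -30 + 6y = 0 gives y = 5. min AVC = 96 - 30·5 + 3·5^2 = 21.
For P < $21 the firm produces nothing.

$21 per unit, at y = 5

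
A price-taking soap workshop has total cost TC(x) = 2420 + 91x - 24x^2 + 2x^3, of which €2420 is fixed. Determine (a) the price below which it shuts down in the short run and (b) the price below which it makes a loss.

Shutdown price = min AVC. AVC = 91 - 24x + 2x^2, with vertex at x = 6 and minimum €19.
ATC = 2420/x + 91 - 24x + 2x^2. Setting dATC/dx = −2420/x^2 − 24 + 4x = 0 gives x = 11 (since 4·11^3 − 24·11^2 = 2420).
min ATC = 2420/11 + 91 − 24·11 + 2·11^2 = €289. That is the break-even price.
For €19 ≤ P < €289 the firm produces at a loss; below €19 it shuts down.

Shutdown price = €19; break-even price = €289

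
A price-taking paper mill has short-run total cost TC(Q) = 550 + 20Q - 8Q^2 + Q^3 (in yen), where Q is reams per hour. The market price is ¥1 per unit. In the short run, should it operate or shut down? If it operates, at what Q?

Strip out fixed cost: VC = 20Q - 8Q^2 + Q^3. Then AVC = 20 - 8Q + Q^2 and MC = 20 - 16Q + 3Q^2.
The AVC parabola has its vertex at Q = 8/2 = 4, where AVC = 20 - 8·4 + 4^2 = ¥4.
Since P = ¥1 < min AVC = ¥4, price fails to cover variable cost at any output.
The firm minimizes its loss by shutting down and losing only its fixed cost of ¥550.

Shut down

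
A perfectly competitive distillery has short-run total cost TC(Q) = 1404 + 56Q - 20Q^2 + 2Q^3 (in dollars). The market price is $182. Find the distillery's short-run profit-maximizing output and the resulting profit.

AVC = 56 - 20Q + 2Q^2; min AVC = $6 at Q = 5. Since P = $182 ≥ min AVC, the firm produces.
MC = 56 - 40Q + 6Q^2. Setting P = MC and taking the root on the rising branch gives Q* = 9.
TR = 182·9 = 1638. TC = 1404 + 342 = 1746. Profit = 1638 − 1746 = -$108.
By producing, the firm covers all variable cost plus $1296 of fixed cost; shutting down would lose the full $1404.

Profit = -$108 at Q = 9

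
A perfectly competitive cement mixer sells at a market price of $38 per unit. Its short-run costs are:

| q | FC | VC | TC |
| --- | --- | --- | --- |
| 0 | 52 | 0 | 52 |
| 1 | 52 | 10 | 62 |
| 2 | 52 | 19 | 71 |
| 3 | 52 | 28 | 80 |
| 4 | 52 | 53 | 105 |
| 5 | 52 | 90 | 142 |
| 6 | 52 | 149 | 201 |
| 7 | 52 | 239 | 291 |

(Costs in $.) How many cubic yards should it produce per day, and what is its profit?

Profit at each row (π = 38q − TC): q=0: -52; q=1: -24; q=2: 5; q=3: 34; q=4: 47; q=5: 48; q=6: 27; q=7: -25.
Profit is maximized at q = 5. AVC there is 90/5 = $18 ≤ P, so producing beats shutting down (which would give -$52).

q = 5; profit = $48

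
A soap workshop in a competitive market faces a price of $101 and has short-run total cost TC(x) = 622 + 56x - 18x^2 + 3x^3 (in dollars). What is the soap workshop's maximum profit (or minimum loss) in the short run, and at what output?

Profit = -$322 at x = 5

AVC = 56 - 18x + 3x^2; min AVC = $29 at x = 3. Since P = $101 ≥ min AVC, the firm produces.
With MC = 56 - 36x + 9x^2, P = MC on the upward-sloping part at x* = 5.
TR = 101·5 = 505. TC = 622 + 205 = 827. Profit = 505 − 827 = -$322.
Shutting down would mean losing the fixed cost of $622, so operating at a loss of $322 is better by $300.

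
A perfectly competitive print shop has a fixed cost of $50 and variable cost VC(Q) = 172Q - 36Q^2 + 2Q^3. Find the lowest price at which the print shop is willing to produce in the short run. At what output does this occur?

$10 per unit, at Q = 9

Short-run supply begins at min AVC. From VC = 172Q - 36Q^2 + 2Q^3, AVC = 172 - 36Q + 2Q^2.
At the minimum of AVC, MC = AVC. MC = 172 - 72Q + 6Q^2; setting MC = AVC gives 4Q^2 - 36Q = 0, so Q = 9. min AVC = 10.
So the shutdown price is $10.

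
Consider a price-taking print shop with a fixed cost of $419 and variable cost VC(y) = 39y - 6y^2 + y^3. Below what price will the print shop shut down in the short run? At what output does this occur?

$30 per unit, at y = 3

The shutdown price is the minimum of AVC. VC = 39y - 6y^2 + y^3, so AVC = 39 - 6y + y^2.
dAVC/dy = -6 + 2y = 0 gives y = 3. min AVC = 39 - 6·3 + 3^2 = 30.
For P < $30 the firm produces nothing.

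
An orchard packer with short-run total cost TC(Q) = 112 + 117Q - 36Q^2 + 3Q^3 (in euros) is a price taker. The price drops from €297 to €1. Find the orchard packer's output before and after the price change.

MC = 117 - 72Q + 9Q^2; the shutdown threshold is min AVC = €9 (at Q = 6).
At P = €297 ≥ min AVC, set P = MC on the rising branch: Q = 10.
At P = €1 < min AVC = €9, price no longer covers variable cost at any output, so the firm shuts down: Q = 0.

Output falls from 10 to 0 (the firm shuts down)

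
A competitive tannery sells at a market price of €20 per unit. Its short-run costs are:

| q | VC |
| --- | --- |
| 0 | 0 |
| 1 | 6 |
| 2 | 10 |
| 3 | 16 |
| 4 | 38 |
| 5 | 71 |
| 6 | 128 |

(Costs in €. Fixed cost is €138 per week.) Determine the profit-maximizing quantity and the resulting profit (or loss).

q = 3; profit = -€94

Compute π = P·q − TC at each output: q=0: -138; q=1: -124; q=2: -108; q=3: -94; q=4: -96; q=5: -109; q=6: -146.
Profit is maximized at q = 3. AVC there is 16/3 = €5.33 ≤ P, so producing beats shutting down (which would give -€138).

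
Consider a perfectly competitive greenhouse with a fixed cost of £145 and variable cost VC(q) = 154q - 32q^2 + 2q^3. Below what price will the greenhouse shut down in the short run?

The firm shuts down when price falls below the minimum of average variable cost. AVC = VC/q = 154 - 32q + 2q^2.
At the minimum of AVC, MC = AVC. MC = 154 - 64q + 6q^2; setting MC = AVC gives 4q^2 - 32q = 0, so q = 8. min AVC = 26.
For P < £26 the firm produces nothing.

£26 per unit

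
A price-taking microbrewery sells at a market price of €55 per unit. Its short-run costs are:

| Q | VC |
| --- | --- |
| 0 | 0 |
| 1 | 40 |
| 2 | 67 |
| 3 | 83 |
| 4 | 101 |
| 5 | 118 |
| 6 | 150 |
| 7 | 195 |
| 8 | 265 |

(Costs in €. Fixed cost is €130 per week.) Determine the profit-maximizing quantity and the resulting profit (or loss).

Profit at each row (π = 55Q − TC): Q=0: -130; Q=1: -115; Q=2: -87; Q=3: -48; Q=4: -11; Q=5: 27; Q=6: 50; Q=7: 60; Q=8: 45.
Profit is maximized at Q = 7. AVC there is 195/7 = €27.86 ≤ P, so producing beats shutting down (which would give -€130).

Q = 7; profit = €60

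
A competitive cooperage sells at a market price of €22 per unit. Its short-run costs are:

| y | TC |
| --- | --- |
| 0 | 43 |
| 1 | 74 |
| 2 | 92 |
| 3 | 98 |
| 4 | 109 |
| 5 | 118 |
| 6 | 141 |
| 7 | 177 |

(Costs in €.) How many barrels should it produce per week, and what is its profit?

Profit at each row (π = 22y − TC): y=0: -43; y=1: -52; y=2: -48; y=3: -32; y=4: -21; y=5: -8; y=6: -9; y=7: -23.
Profit is maximized at y = 5. AVC there is 75/5 = €15 ≤ P, so producing beats shutting down (which would give -€43).

y = 5; profit = -€8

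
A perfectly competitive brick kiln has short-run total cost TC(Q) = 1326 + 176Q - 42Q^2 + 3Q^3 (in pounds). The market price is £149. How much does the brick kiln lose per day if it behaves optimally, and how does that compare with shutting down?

AVC = 176 - 42Q + 3Q^2 has its minimum £29 at Q = 7; price £149 clears that bar, so the firm operates.
With MC = 176 - 84Q + 9Q^2, P = MC on the upward-sloping part at Q* = 9.
TR = 149·9 = 1341. TC = 1326 + 369 = 1695. Profit = 1341 − 1695 = -£354.
That loss of £354 beats the £1326 the firm would lose by shutting down; producing recovers £972 of fixed cost.

Profit = -£354 at Q = 9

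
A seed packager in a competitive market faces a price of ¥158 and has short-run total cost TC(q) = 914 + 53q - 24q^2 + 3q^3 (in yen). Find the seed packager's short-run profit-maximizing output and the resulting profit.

AVC = 53 - 24q + 3q^2 has its minimum ¥5 at q = 4; price ¥158 clears that bar, so the firm operates.
MC = 53 - 48q + 9q^2. Setting P = MC and taking the root on the rising branch gives q* = 7.
TR = 158·7 = 1106. TC = 914 + 224 = 1138. Profit = 1106 − 1138 = -¥32.
Shutting down would mean losing the fixed cost of ¥914, so operating at a loss of ¥32 is better by ¥882.

Profit = -¥32 at q = 7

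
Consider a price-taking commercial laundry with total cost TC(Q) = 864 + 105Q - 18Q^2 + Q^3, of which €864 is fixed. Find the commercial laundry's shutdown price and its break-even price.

Shutdown price = €24; break-even price = €105

AVC = 105 - 18Q + Q^2; minimized at Q = 9, giving min AVC = €24. That is the shutdown price.
ATC = 864/Q + 105 - 18Q + Q^2. Setting dATC/dQ = −864/Q^2 − 18 + 2Q = 0 gives Q = 12 (since 2·12^3 − 18·12^2 = 864).
min ATC = 864/12 + 105 − 18·12 + 12^2 = €105. That is the break-even price.
For €24 ≤ P < €105 the firm produces at a loss; below €24 it shuts down.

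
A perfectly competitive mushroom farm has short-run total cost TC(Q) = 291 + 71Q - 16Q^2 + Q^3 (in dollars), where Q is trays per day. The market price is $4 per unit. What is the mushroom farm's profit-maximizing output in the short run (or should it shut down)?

Strip out fixed cost: VC = 71Q - 16Q^2 + Q^3. Then AVC = 71 - 16Q + Q^2 and MC = 71 - 32Q + 3Q^2.
AVC hits its minimum where MC = AVC, at Q = 8, giving min AVC = 71 - 16·8 + 8^2 = $7.
Since P = $4 < min AVC = $7, price fails to cover variable cost at any output.
Best response: produce nothing and absorb the $291 fixed cost.

Shut down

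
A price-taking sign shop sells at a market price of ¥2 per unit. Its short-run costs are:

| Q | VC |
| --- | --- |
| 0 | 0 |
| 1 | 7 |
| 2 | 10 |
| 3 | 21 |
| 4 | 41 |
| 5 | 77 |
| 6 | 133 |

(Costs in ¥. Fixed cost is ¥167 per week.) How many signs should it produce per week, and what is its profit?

Compute π = P·Q − TC at each output: Q=0: -167; Q=1: -172; Q=2: -173; Q=3: -182; Q=4: -200; Q=5: -234; Q=6: -288.
Profit is highest at Q = 0. Equivalently, the lowest AVC in the table is 10/2 ≈ ¥5 at Q = 2, and P = ¥2 falls below it — price never covers variable cost, so the firm shuts down and loses only its fixed cost.

Q = 0 (shut down); profit = -¥167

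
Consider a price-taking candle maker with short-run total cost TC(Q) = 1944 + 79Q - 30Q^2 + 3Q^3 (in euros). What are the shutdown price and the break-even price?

Shutdown price = €4; break-even price = €268

Shutdown price = min AVC. AVC = 79 - 30Q + 3Q^2, with vertex at Q = 5 and minimum €4.
ATC = 1944/Q + 79 - 30Q + 3Q^2. Setting dATC/dQ = −1944/Q^2 − 30 + 6Q = 0 gives Q = 9 (since 6·9^3 − 30·9^2 = 1944).
min ATC = 1944/9 + 79 − 30·9 + 3·9^2 = €268. That is the break-even price.
Between these two prices the firm operates at a loss; above €268 it earns a profit.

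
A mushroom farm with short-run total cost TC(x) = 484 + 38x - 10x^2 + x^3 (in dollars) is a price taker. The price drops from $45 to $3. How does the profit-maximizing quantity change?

Output falls from 7 to 0 (the firm shuts down)

MC = 38 - 20x + 3x^2; the shutdown threshold is min AVC = $13 (at x = 5).
With P = $45 above the shutdown price, P = MC gives x = 7.
At P = $3 < min AVC = $13, price no longer covers variable cost at any output, so the firm shuts down: x = 0.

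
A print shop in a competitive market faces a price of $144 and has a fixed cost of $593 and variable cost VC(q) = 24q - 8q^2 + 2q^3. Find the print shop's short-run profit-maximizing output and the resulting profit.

Profit = -$17 at q = 6

AVC = 24 - 8q + 2q^2 has its minimum $16 at q = 2; price $144 clears that bar, so the firm operates.
MC = 24 - 16q + 6q^2. Setting P = MC and taking the root on the rising branch gives q* = 6.
TR = 144·6 = 864. TC = 593 + 288 = 881. Profit = 864 − 881 = -$17.
That loss of $17 beats the $593 the firm would lose by shutting down; producing recovers $576 of fixed cost.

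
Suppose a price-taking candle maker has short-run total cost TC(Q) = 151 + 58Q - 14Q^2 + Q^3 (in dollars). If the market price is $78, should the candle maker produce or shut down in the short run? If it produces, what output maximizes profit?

Strip out fixed cost: VC = 58Q - 14Q^2 + Q^3. Then AVC = 58 - 14Q + Q^2 and MC = 58 - 28Q + 3Q^2.
AVC is minimized where dAVC/dQ = -14 + 2Q = 0, at Q = 7; min AVC = 58 - 14·7 + 7^2 = $9.
Because $78 ≥ $9, revenue can cover variable cost; the firm operates.
Solving P = MC: -20 - 28Q + 3Q^2 = 0 ⇒ Q = -2/3 or 10. On the upward-sloping branch, Q* = 10.
Check: AVC at Q = 10 is $18 ≤ P, so revenue covers variable cost.
Profit = P·Q − TC = 78·10 − 331 = $449.

Produce at Q = 10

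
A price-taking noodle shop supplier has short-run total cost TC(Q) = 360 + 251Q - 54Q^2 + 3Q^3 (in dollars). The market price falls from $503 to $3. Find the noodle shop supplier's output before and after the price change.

Output falls from 14 to 0 (the firm shuts down)

AVC = 251 - 54Q + 3Q^2, minimized at Q = 9 where min AVC = $8. MC = 251 - 108Q + 9Q^2.
With P = $503 above the shutdown price, P = MC gives Q = 14.
At P = $3 < min AVC = $8, price no longer covers variable cost at any output, so the firm shuts down: Q = 0.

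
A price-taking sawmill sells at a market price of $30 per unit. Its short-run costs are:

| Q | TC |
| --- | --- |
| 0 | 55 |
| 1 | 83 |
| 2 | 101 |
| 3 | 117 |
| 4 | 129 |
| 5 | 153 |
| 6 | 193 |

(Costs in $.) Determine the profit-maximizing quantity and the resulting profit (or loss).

Profit at each row (π = 30Q − TC): Q=0: -55; Q=1: -53; Q=2: -41; Q=3: -27; Q=4: -9; Q=5: -3; Q=6: -13.
Profit is maximized at Q = 5. AVC there is 98/5 = $19.60 ≤ P, so producing beats shutting down (which would give -$55).

Q = 5; profit = -$3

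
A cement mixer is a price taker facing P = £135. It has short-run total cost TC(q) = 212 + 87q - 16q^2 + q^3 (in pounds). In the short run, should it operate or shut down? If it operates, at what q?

Strip out fixed cost: VC = 87q - 16q^2 + q^3. Then AVC = 87 - 16q + q^2 and MC = 87 - 32q + 3q^2.
AVC is minimized where dAVC/dq = -16 + 2q = 0, at q = 8; min AVC = 87 - 16·8 + 8^2 = £23.
P = £135 exceeds min AVC = £23, so the firm stays open.
P = MC gives -48 - 32q + 3q^2 = 0, with roots -4/3 and 12. Take the larger (rising MC): q* = 12.
Check: AVC at q = 12 is £39 ≤ P, so revenue covers variable cost.
Profit = P·q − TC = 135·12 − 680 = £940.

Produce at q = 12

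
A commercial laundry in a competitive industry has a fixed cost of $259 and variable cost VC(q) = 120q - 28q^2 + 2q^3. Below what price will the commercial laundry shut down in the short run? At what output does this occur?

$22 per unit, at q = 7

Short-run supply begins at min AVC. From VC = 120q - 28q^2 + 2q^3, AVC = 120 - 28q + 2q^2.
dAVC/dq = -28 + 4q = 0 gives q = 7. min AVC = 120 - 28·7 + 2·7^2 = 22.
The firm shuts down for any P below $22.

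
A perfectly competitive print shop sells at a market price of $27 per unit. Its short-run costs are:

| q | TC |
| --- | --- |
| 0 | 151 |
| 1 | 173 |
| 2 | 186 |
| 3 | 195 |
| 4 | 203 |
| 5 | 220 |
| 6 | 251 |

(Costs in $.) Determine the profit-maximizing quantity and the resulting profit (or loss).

Profit at each row (π = 27q − TC): q=0: -151; q=1: -146; q=2: -132; q=3: -114; q=4: -95; q=5: -85; q=6: -89.
Profit is maximized at q = 5. AVC there is 69/5 = $13.80 ≤ P, so producing beats shutting down (which would give -$151).

q = 5; profit = -$85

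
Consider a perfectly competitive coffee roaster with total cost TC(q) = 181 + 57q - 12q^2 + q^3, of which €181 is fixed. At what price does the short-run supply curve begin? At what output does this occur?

The shutdown price is the minimum of AVC. VC = 57q - 12q^2 + q^3, so AVC = 57 - 12q + q^2.
dAVC/dq = -12 + 2q = 0 gives q = 6. min AVC = 57 - 12·6 + 6^2 = 21.
The firm shuts down for any P below €21.

€21 per unit, at q = 6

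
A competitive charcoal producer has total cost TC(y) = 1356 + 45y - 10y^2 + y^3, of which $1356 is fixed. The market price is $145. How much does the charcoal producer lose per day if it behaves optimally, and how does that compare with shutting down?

Profit = -$356 at y = 10

AVC = 45 - 10y + y^2 has its minimum $20 at y = 5; price $145 clears that bar, so the firm operates.
MC = 45 - 20y + 3y^2. Setting P = MC and taking the root on the rising branch gives y* = 10.
TR = 145·10 = 1450. TC = 1356 + 450 = 1806. Profit = 1450 − 1806 = -$356.
Shutting down would mean losing the fixed cost of $1356, so operating at a loss of $356 is better by $1000.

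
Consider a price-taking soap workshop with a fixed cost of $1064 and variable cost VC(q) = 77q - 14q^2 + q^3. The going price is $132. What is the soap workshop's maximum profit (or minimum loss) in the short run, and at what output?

AVC = 77 - 14q + q^2; min AVC = $28 at q = 7. Since P = $132 ≥ min AVC, the firm produces.
MC = 77 - 28q + 3q^2. Setting P = MC and taking the root on the rising branch gives q* = 11.
TR = 132·11 = 1452. TC = 1064 + 484 = 1548. Profit = 1452 − 1548 = -$96.
By producing, the firm covers all variable cost plus $968 of fixed cost; shutting down would lose the full $1064.

Profit = -$96 at q = 11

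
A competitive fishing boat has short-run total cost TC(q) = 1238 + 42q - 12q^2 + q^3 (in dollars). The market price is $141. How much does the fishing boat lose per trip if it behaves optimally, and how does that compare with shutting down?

Profit = -$28 at q = 11

AVC = 42 - 12q + q^2; min AVC = $6 at q = 6. Since P = $141 ≥ min AVC, the firm produces.
With MC = 42 - 24q + 3q^2, P = MC on the upward-sloping part at q* = 11.
TR = 141·11 = 1551. TC = 1238 + 341 = 1579. Profit = 1551 − 1579 = -$28.
That loss of $28 beats the $1238 the firm would lose by shutting down; producing recovers $1210 of fixed cost.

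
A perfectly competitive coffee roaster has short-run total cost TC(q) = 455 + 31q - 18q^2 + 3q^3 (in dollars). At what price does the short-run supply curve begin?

$4 per unit

The shutdown price is the minimum of AVC. VC = 31q - 18q^2 + 3q^3, so AVC = 31 - 18q + 3q^2.
At the minimum of AVC, MC = AVC. MC = 31 - 36q + 9q^2; setting MC = AVC gives 6q^2 - 18q = 0, so q = 3. min AVC = 4.
So the shutdown price is $4.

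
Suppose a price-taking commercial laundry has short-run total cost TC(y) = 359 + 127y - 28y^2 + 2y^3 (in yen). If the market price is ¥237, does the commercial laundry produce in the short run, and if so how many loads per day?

Produce at y = 11

Variable cost is VC = 127y - 28y^2 + 2y^3, so AVC = VC/y = 127 - 28y + 2y^2 and MC = dTC/dy = 127 - 56y + 6y^2.
AVC hits its minimum where MC = AVC, at y = 7, giving min AVC = 127 - 28·7 + 2·7^2 = ¥29.
P = ¥237 exceeds min AVC = ¥29, so the firm stays open.
Solving P = MC: -110 - 56y + 6y^2 = 0 ⇒ y = -5/3 or 11. On the upward-sloping branch, y* = 11.
Check: AVC at y = 11 is ¥61 ≤ P, so revenue covers variable cost.
Profit = P·y − TC = 237·11 − 1030 = ¥1577.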